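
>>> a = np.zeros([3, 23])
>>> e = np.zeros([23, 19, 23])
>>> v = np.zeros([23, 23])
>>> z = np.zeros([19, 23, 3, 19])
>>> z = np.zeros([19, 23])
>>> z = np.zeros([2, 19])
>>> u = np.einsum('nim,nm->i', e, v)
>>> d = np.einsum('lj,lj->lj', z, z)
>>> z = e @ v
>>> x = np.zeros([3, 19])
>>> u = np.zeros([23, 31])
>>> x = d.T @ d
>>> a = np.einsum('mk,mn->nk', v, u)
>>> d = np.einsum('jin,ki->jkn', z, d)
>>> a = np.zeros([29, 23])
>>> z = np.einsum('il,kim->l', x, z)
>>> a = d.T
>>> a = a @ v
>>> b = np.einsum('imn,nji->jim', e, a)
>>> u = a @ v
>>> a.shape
(23, 2, 23)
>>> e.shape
(23, 19, 23)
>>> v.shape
(23, 23)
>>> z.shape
(19,)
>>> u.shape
(23, 2, 23)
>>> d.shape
(23, 2, 23)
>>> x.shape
(19, 19)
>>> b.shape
(2, 23, 19)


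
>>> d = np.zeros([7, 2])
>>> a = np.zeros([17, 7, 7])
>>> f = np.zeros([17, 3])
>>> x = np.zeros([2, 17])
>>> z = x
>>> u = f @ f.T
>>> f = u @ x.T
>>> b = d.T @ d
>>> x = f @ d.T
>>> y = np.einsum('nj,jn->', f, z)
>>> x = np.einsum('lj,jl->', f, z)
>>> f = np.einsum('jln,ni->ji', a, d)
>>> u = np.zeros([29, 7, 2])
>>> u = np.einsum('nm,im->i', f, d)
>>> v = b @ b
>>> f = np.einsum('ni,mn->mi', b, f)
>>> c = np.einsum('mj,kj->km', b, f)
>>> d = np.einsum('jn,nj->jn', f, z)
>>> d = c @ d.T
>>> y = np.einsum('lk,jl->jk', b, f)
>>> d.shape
(17, 17)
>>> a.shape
(17, 7, 7)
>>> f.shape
(17, 2)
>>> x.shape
()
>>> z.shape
(2, 17)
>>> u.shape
(7,)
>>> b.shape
(2, 2)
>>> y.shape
(17, 2)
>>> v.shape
(2, 2)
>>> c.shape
(17, 2)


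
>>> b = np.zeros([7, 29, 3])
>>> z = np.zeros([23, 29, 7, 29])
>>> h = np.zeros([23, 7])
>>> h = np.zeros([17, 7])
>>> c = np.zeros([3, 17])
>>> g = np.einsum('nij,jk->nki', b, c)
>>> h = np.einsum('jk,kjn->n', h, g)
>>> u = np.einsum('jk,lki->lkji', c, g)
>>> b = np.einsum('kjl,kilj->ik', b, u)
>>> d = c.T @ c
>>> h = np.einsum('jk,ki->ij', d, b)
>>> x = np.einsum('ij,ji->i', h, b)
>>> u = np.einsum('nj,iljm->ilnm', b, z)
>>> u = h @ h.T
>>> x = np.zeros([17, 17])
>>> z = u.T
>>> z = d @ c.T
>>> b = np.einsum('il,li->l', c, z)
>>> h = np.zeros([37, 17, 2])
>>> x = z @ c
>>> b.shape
(17,)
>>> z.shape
(17, 3)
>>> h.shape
(37, 17, 2)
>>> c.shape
(3, 17)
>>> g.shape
(7, 17, 29)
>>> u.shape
(7, 7)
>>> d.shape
(17, 17)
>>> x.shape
(17, 17)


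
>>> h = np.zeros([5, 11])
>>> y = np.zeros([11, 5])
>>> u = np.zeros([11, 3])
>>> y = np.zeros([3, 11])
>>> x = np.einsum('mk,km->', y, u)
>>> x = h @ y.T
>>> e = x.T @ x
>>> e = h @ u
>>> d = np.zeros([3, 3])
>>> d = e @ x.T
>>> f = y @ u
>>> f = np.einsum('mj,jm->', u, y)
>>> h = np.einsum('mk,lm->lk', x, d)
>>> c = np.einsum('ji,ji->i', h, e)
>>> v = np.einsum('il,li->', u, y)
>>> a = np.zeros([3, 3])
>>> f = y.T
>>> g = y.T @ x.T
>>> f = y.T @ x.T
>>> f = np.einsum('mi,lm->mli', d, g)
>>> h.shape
(5, 3)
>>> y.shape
(3, 11)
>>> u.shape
(11, 3)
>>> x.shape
(5, 3)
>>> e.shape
(5, 3)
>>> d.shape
(5, 5)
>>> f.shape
(5, 11, 5)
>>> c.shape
(3,)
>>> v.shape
()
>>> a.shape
(3, 3)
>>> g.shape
(11, 5)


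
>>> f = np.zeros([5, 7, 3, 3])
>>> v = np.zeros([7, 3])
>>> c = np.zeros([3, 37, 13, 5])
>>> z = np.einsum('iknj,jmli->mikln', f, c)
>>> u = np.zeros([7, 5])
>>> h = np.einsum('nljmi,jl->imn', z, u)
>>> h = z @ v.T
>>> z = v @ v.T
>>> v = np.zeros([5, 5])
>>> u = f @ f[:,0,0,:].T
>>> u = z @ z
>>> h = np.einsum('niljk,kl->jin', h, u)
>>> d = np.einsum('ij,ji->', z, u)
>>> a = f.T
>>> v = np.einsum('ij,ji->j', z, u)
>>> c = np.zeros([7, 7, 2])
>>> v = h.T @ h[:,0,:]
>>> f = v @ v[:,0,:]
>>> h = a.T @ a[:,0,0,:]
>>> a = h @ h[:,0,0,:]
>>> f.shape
(37, 5, 37)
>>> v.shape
(37, 5, 37)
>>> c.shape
(7, 7, 2)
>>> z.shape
(7, 7)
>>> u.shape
(7, 7)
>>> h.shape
(5, 7, 3, 5)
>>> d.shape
()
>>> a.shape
(5, 7, 3, 5)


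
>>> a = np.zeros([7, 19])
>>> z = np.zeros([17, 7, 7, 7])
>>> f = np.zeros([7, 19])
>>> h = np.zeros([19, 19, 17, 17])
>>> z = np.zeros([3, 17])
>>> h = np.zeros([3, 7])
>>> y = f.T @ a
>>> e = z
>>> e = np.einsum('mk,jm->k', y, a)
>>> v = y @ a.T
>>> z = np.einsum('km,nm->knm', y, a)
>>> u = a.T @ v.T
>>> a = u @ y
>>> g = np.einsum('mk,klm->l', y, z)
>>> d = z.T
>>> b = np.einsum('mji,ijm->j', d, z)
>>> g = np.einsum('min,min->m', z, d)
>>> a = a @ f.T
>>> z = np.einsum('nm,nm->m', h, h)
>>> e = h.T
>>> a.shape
(19, 7)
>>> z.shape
(7,)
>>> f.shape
(7, 19)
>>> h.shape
(3, 7)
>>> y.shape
(19, 19)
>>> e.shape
(7, 3)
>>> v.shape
(19, 7)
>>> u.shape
(19, 19)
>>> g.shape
(19,)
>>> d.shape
(19, 7, 19)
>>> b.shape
(7,)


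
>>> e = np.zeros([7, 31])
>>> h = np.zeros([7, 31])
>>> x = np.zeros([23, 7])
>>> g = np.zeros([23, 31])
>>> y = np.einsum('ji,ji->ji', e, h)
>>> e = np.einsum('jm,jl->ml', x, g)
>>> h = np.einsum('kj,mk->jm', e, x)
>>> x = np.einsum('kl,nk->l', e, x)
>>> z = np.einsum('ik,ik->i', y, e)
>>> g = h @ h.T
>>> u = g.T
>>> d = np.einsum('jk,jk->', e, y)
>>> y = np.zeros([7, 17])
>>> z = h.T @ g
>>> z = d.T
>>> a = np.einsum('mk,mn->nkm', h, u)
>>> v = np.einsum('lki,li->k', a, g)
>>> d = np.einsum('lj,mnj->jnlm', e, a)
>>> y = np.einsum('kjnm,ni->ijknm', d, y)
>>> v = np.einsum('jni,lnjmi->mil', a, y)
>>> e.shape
(7, 31)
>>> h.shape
(31, 23)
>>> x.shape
(31,)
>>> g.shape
(31, 31)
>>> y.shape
(17, 23, 31, 7, 31)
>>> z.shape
()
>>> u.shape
(31, 31)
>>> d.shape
(31, 23, 7, 31)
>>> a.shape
(31, 23, 31)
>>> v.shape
(7, 31, 17)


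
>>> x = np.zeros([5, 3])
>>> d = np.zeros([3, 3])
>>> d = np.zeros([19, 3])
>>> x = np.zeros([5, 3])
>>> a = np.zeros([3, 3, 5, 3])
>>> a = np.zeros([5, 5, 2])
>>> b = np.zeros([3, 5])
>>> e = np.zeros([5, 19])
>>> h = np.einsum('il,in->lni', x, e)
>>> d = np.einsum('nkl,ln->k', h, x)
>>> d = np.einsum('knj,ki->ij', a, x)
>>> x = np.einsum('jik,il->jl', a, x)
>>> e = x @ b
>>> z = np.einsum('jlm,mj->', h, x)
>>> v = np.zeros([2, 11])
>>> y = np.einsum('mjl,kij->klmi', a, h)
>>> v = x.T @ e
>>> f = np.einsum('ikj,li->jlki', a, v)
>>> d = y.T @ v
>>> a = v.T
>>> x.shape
(5, 3)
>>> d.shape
(19, 5, 2, 5)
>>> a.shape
(5, 3)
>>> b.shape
(3, 5)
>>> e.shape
(5, 5)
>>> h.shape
(3, 19, 5)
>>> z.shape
()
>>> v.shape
(3, 5)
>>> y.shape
(3, 2, 5, 19)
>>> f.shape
(2, 3, 5, 5)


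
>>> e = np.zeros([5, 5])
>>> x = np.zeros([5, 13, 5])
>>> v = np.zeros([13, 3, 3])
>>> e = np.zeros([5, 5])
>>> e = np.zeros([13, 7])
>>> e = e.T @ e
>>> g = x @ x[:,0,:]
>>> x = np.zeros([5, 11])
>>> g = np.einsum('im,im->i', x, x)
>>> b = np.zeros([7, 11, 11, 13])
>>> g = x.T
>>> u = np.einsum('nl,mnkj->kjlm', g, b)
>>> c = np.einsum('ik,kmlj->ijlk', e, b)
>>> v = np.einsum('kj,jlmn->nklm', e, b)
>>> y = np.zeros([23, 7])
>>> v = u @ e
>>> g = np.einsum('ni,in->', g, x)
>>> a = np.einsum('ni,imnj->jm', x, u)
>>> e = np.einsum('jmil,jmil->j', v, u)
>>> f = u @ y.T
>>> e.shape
(11,)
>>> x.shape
(5, 11)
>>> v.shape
(11, 13, 5, 7)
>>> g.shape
()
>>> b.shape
(7, 11, 11, 13)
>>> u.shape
(11, 13, 5, 7)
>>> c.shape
(7, 13, 11, 7)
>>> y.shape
(23, 7)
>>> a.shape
(7, 13)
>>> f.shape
(11, 13, 5, 23)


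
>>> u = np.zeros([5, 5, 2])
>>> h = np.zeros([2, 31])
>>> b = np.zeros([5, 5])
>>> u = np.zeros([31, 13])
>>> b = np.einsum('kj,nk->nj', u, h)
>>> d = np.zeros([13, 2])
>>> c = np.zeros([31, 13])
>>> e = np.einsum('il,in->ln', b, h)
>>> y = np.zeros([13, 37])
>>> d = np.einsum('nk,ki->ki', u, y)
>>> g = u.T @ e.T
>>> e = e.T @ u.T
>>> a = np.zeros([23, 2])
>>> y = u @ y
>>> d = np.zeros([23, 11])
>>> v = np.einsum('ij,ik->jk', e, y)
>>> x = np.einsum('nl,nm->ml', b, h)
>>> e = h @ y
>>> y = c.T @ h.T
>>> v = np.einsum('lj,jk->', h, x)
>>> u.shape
(31, 13)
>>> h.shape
(2, 31)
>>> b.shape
(2, 13)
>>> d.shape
(23, 11)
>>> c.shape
(31, 13)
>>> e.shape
(2, 37)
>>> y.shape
(13, 2)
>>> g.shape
(13, 13)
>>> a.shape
(23, 2)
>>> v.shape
()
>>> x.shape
(31, 13)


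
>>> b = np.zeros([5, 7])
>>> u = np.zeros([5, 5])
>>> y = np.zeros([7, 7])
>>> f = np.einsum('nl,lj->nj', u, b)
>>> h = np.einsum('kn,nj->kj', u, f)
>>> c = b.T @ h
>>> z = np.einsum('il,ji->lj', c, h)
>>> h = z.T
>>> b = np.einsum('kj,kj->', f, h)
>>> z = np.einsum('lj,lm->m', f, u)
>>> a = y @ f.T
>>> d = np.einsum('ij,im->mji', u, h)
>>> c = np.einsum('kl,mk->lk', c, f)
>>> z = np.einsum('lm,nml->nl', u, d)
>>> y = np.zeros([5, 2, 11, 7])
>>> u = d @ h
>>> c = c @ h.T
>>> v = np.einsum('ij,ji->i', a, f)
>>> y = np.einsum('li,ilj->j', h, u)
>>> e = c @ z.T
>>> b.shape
()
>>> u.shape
(7, 5, 7)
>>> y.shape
(7,)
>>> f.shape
(5, 7)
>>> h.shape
(5, 7)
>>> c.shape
(7, 5)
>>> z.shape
(7, 5)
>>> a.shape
(7, 5)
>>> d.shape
(7, 5, 5)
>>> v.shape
(7,)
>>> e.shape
(7, 7)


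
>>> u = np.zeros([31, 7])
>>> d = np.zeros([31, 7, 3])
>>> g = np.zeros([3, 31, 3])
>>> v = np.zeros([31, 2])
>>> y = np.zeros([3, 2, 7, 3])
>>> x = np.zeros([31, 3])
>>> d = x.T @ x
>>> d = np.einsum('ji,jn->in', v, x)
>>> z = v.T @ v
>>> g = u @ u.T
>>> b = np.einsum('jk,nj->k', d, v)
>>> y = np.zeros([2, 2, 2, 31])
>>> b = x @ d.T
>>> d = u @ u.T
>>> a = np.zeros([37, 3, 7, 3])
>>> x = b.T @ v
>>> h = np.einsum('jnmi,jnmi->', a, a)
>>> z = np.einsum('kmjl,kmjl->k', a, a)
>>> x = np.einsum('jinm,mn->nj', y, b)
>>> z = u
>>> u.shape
(31, 7)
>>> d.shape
(31, 31)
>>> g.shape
(31, 31)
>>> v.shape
(31, 2)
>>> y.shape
(2, 2, 2, 31)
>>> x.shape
(2, 2)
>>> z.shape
(31, 7)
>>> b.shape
(31, 2)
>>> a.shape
(37, 3, 7, 3)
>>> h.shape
()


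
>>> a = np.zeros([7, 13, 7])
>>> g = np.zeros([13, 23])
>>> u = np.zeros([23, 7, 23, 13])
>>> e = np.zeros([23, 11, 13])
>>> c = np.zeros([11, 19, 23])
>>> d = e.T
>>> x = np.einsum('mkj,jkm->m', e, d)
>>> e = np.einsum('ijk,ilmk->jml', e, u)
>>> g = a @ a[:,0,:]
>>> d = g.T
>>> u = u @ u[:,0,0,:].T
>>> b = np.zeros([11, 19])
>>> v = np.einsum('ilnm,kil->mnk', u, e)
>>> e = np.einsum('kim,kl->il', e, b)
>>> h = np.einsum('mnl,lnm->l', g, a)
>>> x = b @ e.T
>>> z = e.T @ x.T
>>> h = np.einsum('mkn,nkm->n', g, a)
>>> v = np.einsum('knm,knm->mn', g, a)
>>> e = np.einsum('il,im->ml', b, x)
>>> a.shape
(7, 13, 7)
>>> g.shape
(7, 13, 7)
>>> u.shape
(23, 7, 23, 23)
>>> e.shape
(23, 19)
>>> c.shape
(11, 19, 23)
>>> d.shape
(7, 13, 7)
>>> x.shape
(11, 23)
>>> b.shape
(11, 19)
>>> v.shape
(7, 13)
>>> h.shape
(7,)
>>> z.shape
(19, 11)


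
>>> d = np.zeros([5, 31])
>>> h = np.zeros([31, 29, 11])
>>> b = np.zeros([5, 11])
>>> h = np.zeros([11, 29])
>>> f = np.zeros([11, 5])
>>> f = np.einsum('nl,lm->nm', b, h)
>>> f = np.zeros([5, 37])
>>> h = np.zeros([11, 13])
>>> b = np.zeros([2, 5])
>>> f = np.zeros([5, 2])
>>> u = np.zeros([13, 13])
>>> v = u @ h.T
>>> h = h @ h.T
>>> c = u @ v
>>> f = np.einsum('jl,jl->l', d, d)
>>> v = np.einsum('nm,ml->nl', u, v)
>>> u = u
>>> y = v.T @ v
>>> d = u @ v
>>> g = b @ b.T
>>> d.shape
(13, 11)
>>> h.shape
(11, 11)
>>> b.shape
(2, 5)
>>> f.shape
(31,)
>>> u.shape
(13, 13)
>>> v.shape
(13, 11)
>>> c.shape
(13, 11)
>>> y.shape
(11, 11)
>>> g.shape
(2, 2)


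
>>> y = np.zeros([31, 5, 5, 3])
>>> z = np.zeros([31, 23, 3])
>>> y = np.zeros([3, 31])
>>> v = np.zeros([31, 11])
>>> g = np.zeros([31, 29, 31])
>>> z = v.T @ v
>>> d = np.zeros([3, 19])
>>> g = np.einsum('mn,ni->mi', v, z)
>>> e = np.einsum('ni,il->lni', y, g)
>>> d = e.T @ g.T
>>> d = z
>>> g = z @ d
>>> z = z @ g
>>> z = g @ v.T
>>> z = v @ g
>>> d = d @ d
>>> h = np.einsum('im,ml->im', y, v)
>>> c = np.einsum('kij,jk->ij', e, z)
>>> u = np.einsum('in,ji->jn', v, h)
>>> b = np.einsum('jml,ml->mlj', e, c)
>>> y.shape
(3, 31)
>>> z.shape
(31, 11)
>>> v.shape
(31, 11)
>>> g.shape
(11, 11)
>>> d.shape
(11, 11)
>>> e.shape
(11, 3, 31)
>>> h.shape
(3, 31)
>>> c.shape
(3, 31)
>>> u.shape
(3, 11)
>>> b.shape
(3, 31, 11)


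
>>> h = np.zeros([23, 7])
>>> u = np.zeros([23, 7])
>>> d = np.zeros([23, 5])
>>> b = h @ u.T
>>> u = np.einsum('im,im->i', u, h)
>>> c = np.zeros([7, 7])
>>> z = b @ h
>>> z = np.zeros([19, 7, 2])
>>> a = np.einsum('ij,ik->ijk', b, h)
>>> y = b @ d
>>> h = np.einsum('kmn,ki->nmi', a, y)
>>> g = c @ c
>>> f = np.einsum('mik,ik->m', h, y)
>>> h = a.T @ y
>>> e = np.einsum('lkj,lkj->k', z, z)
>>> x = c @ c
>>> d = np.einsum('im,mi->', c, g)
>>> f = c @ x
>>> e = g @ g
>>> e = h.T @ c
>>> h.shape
(7, 23, 5)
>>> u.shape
(23,)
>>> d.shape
()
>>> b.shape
(23, 23)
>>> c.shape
(7, 7)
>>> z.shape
(19, 7, 2)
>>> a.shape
(23, 23, 7)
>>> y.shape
(23, 5)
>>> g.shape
(7, 7)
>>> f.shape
(7, 7)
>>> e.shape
(5, 23, 7)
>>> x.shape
(7, 7)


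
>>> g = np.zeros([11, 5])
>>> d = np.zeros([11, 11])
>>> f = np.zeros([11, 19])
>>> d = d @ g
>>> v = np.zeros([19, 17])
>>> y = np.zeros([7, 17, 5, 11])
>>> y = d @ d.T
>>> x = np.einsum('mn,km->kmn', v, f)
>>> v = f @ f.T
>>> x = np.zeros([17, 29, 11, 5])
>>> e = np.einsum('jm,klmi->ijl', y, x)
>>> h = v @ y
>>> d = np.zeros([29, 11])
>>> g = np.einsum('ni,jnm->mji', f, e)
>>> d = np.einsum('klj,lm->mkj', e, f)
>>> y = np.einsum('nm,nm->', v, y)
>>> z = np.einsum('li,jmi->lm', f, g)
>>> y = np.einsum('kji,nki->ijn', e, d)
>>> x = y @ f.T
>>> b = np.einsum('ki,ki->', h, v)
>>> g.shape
(29, 5, 19)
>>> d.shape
(19, 5, 29)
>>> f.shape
(11, 19)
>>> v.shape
(11, 11)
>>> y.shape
(29, 11, 19)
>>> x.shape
(29, 11, 11)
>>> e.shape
(5, 11, 29)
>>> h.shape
(11, 11)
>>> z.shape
(11, 5)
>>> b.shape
()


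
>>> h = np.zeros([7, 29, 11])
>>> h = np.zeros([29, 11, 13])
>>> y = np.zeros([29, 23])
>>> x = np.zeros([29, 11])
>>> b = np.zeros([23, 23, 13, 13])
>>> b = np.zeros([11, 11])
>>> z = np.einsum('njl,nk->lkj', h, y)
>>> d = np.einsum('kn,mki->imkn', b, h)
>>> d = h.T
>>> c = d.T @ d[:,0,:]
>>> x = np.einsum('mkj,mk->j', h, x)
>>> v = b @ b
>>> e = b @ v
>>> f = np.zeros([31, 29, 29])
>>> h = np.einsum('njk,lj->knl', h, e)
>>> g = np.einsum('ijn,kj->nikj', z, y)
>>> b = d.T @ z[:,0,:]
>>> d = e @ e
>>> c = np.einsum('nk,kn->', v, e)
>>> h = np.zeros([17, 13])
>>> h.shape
(17, 13)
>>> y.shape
(29, 23)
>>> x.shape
(13,)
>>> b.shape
(29, 11, 11)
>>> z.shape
(13, 23, 11)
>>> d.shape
(11, 11)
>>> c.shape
()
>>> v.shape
(11, 11)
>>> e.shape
(11, 11)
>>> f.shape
(31, 29, 29)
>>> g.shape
(11, 13, 29, 23)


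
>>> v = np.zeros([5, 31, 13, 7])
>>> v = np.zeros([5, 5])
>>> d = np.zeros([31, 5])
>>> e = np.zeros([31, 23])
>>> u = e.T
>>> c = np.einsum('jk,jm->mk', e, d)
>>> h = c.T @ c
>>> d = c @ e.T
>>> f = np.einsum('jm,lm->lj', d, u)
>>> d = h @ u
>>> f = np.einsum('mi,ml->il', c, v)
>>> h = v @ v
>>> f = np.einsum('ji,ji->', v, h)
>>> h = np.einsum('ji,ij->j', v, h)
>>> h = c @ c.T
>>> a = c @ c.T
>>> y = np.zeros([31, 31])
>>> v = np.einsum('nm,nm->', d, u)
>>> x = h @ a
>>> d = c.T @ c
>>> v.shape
()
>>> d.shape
(23, 23)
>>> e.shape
(31, 23)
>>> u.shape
(23, 31)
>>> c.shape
(5, 23)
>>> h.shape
(5, 5)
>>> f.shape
()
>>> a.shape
(5, 5)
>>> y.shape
(31, 31)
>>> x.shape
(5, 5)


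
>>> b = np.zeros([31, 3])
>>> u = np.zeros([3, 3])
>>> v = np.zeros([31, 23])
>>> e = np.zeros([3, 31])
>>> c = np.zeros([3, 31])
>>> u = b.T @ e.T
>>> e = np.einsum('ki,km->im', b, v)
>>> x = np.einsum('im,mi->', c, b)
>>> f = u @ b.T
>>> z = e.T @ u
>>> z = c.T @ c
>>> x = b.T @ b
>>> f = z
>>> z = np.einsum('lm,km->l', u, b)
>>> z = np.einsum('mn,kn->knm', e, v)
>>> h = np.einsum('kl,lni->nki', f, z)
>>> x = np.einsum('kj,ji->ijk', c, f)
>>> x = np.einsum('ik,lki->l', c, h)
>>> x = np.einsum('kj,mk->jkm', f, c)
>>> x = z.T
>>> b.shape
(31, 3)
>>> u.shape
(3, 3)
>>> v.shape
(31, 23)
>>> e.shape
(3, 23)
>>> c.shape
(3, 31)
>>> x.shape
(3, 23, 31)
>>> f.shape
(31, 31)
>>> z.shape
(31, 23, 3)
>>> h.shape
(23, 31, 3)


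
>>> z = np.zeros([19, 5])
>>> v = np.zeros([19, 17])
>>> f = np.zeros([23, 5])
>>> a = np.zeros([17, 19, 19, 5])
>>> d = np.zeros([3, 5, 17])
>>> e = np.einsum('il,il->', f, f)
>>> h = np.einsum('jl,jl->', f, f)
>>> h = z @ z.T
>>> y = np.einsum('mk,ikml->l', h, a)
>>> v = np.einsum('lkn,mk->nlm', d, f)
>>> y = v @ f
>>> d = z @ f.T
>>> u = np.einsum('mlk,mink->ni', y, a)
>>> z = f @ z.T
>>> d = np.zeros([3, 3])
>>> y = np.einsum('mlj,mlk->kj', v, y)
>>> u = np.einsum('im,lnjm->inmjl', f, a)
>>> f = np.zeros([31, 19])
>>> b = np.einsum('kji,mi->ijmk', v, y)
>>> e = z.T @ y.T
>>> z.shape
(23, 19)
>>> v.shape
(17, 3, 23)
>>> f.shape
(31, 19)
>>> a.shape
(17, 19, 19, 5)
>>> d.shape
(3, 3)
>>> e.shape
(19, 5)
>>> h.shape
(19, 19)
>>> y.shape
(5, 23)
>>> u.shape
(23, 19, 5, 19, 17)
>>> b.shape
(23, 3, 5, 17)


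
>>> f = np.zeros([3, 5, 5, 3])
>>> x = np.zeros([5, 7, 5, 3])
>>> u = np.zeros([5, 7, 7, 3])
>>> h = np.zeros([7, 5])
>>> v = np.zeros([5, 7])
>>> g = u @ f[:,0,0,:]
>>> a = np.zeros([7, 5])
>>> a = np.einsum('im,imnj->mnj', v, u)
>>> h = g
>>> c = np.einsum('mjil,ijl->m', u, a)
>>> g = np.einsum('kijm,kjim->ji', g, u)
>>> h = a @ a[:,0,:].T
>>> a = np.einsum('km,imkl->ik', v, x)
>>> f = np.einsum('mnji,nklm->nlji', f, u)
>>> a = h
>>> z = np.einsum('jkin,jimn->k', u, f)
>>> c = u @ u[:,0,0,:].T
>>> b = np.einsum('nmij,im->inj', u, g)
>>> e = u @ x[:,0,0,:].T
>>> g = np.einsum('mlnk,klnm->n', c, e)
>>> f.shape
(5, 7, 5, 3)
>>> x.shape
(5, 7, 5, 3)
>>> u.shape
(5, 7, 7, 3)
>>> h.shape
(7, 7, 7)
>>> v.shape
(5, 7)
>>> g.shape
(7,)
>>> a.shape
(7, 7, 7)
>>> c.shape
(5, 7, 7, 5)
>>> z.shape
(7,)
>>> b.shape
(7, 5, 3)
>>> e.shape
(5, 7, 7, 5)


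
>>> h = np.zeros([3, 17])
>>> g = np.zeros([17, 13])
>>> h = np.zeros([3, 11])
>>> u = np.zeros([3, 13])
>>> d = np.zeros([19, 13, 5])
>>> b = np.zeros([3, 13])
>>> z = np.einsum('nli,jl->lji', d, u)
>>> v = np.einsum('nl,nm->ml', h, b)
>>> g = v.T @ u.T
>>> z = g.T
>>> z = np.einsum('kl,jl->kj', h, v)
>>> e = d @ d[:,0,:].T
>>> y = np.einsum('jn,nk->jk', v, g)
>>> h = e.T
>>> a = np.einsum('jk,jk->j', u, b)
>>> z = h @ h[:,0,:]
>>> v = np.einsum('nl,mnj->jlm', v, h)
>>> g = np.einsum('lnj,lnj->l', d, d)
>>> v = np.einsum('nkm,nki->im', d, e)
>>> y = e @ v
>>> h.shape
(19, 13, 19)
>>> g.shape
(19,)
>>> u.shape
(3, 13)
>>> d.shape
(19, 13, 5)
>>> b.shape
(3, 13)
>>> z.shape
(19, 13, 19)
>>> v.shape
(19, 5)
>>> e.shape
(19, 13, 19)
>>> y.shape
(19, 13, 5)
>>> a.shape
(3,)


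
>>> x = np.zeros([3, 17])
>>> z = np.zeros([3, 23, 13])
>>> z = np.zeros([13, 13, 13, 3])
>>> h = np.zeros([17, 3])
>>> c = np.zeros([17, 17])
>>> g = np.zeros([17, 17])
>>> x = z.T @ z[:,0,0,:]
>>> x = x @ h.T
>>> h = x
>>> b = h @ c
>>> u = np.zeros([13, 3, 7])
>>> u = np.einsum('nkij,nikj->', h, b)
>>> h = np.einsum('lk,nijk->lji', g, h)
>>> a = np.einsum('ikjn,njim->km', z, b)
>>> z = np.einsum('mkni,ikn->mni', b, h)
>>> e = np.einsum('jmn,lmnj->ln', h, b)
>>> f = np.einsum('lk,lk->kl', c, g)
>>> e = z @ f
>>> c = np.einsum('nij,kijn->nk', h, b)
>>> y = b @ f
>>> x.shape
(3, 13, 13, 17)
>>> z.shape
(3, 13, 17)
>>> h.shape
(17, 13, 13)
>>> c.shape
(17, 3)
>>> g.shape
(17, 17)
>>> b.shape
(3, 13, 13, 17)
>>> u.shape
()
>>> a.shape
(13, 17)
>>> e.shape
(3, 13, 17)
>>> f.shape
(17, 17)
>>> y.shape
(3, 13, 13, 17)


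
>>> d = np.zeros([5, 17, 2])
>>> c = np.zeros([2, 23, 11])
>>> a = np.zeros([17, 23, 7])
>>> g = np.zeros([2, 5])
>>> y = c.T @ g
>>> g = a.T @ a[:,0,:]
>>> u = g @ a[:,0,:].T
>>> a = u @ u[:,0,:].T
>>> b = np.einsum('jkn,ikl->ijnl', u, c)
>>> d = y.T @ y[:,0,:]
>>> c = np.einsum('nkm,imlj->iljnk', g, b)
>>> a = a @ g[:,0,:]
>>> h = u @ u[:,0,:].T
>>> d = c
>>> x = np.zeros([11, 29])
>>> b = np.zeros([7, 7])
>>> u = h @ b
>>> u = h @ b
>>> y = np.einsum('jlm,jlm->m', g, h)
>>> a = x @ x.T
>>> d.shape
(2, 17, 11, 7, 23)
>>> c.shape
(2, 17, 11, 7, 23)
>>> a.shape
(11, 11)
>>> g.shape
(7, 23, 7)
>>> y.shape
(7,)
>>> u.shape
(7, 23, 7)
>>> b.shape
(7, 7)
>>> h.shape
(7, 23, 7)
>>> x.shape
(11, 29)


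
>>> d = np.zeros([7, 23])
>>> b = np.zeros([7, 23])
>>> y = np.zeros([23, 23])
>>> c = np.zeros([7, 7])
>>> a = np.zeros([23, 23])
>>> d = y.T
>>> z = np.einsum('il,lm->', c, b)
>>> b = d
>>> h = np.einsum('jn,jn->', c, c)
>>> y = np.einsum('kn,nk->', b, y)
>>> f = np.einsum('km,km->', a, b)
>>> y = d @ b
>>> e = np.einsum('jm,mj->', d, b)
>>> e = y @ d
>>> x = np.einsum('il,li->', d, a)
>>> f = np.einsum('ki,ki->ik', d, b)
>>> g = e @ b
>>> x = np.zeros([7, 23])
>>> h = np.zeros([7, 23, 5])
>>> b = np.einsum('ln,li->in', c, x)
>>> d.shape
(23, 23)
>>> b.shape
(23, 7)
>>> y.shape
(23, 23)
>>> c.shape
(7, 7)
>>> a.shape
(23, 23)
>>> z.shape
()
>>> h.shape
(7, 23, 5)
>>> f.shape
(23, 23)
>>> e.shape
(23, 23)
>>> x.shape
(7, 23)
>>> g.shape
(23, 23)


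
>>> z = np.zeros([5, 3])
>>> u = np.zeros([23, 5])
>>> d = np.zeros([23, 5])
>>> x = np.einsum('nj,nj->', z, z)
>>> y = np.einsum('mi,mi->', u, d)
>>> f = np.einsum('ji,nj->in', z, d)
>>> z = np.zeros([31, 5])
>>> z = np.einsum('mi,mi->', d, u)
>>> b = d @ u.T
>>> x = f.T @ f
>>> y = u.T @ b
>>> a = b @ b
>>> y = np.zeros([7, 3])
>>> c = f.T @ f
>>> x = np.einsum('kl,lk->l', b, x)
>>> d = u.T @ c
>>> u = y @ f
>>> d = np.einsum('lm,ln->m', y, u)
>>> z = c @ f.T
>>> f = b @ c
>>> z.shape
(23, 3)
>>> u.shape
(7, 23)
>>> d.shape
(3,)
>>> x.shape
(23,)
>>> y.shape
(7, 3)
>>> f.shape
(23, 23)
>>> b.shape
(23, 23)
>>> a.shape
(23, 23)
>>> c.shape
(23, 23)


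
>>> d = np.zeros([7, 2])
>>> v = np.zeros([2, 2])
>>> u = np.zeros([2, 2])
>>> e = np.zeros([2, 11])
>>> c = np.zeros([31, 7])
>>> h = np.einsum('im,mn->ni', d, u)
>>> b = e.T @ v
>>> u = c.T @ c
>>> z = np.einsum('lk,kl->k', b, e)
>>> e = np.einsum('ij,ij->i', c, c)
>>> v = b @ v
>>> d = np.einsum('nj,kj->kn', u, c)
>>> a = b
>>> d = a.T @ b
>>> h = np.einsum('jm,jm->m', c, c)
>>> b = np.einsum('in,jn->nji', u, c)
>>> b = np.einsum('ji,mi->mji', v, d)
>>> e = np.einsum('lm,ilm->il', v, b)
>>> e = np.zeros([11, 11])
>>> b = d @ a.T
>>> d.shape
(2, 2)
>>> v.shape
(11, 2)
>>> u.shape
(7, 7)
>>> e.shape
(11, 11)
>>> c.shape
(31, 7)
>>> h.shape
(7,)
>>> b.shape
(2, 11)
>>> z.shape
(2,)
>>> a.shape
(11, 2)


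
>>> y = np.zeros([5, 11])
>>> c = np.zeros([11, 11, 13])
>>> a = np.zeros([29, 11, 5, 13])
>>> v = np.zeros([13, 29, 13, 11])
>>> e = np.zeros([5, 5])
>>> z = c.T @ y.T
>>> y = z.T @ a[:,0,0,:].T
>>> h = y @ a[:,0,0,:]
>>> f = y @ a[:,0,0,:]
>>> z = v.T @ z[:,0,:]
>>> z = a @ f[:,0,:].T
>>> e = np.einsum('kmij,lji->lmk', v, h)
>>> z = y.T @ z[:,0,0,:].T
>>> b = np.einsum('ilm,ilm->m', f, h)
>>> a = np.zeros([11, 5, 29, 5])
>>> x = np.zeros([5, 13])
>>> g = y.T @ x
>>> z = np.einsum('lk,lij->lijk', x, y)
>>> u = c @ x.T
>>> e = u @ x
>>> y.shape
(5, 11, 29)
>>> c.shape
(11, 11, 13)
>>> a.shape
(11, 5, 29, 5)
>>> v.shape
(13, 29, 13, 11)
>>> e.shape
(11, 11, 13)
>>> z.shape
(5, 11, 29, 13)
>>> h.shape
(5, 11, 13)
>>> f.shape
(5, 11, 13)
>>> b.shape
(13,)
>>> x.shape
(5, 13)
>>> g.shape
(29, 11, 13)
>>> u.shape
(11, 11, 5)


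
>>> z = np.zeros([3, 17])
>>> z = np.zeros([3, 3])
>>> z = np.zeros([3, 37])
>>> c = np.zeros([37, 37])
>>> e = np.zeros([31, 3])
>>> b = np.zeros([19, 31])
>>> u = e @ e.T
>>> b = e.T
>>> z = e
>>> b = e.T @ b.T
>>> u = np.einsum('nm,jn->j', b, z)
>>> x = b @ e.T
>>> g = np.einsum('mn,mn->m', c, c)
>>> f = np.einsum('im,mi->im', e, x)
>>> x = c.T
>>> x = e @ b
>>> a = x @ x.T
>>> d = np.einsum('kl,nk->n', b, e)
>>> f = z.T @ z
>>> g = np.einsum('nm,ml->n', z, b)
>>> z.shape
(31, 3)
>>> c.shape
(37, 37)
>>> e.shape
(31, 3)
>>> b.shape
(3, 3)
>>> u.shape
(31,)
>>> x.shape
(31, 3)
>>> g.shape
(31,)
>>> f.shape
(3, 3)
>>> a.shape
(31, 31)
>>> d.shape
(31,)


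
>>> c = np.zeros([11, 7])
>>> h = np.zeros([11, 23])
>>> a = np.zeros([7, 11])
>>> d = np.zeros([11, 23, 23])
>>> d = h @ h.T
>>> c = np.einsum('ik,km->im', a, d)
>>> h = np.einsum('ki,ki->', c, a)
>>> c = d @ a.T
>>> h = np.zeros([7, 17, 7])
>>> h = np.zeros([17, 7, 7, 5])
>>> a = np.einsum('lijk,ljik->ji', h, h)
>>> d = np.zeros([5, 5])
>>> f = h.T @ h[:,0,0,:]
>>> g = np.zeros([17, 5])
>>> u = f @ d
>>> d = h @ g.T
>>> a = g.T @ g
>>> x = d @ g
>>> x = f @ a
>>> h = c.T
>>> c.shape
(11, 7)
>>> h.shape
(7, 11)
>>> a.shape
(5, 5)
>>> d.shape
(17, 7, 7, 17)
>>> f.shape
(5, 7, 7, 5)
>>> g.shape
(17, 5)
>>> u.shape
(5, 7, 7, 5)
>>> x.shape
(5, 7, 7, 5)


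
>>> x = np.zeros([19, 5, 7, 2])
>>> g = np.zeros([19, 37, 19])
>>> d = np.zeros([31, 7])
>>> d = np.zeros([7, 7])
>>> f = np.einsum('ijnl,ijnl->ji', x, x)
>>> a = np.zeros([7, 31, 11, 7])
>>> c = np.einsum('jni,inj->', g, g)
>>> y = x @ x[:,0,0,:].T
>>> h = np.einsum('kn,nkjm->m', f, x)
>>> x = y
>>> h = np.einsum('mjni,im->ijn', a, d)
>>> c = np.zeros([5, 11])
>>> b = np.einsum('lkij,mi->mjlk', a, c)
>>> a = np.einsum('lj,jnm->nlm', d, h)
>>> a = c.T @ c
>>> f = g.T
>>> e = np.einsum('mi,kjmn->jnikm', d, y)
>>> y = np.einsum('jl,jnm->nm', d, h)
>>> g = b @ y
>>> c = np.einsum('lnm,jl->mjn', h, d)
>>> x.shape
(19, 5, 7, 19)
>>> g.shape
(5, 7, 7, 11)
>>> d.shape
(7, 7)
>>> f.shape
(19, 37, 19)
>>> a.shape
(11, 11)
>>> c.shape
(11, 7, 31)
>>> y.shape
(31, 11)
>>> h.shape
(7, 31, 11)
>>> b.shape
(5, 7, 7, 31)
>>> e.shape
(5, 19, 7, 19, 7)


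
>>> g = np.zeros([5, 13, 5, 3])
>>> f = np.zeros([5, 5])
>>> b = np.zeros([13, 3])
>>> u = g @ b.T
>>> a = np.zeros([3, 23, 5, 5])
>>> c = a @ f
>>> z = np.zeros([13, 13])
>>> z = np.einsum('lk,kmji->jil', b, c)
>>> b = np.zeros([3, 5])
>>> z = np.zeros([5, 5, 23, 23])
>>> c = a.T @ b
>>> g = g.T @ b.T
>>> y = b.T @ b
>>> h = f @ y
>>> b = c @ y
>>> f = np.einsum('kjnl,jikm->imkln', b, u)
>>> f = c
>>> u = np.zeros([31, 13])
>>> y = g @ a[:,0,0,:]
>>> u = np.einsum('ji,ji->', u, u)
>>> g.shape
(3, 5, 13, 3)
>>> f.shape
(5, 5, 23, 5)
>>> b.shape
(5, 5, 23, 5)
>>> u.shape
()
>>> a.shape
(3, 23, 5, 5)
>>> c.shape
(5, 5, 23, 5)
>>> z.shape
(5, 5, 23, 23)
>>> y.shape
(3, 5, 13, 5)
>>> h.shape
(5, 5)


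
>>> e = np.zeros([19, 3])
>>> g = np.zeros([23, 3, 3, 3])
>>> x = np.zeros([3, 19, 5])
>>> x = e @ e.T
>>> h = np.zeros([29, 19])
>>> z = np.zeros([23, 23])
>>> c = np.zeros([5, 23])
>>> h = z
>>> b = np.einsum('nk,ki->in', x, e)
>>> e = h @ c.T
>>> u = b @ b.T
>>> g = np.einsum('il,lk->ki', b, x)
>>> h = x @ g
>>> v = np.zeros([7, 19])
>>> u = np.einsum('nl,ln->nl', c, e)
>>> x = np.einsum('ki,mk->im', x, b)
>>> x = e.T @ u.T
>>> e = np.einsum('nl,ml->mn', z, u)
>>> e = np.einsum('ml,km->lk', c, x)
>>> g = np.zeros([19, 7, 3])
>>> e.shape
(23, 5)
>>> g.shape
(19, 7, 3)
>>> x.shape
(5, 5)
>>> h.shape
(19, 3)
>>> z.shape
(23, 23)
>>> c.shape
(5, 23)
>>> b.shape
(3, 19)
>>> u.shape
(5, 23)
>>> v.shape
(7, 19)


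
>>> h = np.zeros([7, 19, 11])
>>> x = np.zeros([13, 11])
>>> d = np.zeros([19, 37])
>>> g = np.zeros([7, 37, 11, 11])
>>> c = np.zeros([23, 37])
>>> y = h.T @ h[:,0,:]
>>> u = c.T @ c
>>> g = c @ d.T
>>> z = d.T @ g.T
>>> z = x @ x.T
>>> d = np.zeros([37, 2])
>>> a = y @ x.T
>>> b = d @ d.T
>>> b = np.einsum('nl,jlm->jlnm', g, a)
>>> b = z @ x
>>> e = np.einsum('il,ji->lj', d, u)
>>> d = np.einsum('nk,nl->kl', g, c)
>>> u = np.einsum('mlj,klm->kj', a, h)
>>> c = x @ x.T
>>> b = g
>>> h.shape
(7, 19, 11)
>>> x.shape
(13, 11)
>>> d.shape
(19, 37)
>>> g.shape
(23, 19)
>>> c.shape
(13, 13)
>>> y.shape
(11, 19, 11)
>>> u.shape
(7, 13)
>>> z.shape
(13, 13)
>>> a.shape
(11, 19, 13)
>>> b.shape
(23, 19)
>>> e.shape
(2, 37)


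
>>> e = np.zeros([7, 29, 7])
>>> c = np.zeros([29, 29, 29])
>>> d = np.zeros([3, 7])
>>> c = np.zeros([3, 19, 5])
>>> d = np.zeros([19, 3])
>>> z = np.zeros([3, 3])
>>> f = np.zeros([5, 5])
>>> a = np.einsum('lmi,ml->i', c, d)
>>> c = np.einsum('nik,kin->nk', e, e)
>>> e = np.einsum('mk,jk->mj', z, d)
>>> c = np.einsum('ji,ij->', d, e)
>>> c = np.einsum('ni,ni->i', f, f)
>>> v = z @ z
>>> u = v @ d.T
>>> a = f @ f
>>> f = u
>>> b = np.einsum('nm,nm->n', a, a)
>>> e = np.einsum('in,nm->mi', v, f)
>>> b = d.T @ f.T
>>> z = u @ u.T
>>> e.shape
(19, 3)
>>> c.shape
(5,)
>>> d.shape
(19, 3)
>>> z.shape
(3, 3)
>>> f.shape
(3, 19)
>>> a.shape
(5, 5)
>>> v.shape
(3, 3)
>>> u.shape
(3, 19)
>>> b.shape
(3, 3)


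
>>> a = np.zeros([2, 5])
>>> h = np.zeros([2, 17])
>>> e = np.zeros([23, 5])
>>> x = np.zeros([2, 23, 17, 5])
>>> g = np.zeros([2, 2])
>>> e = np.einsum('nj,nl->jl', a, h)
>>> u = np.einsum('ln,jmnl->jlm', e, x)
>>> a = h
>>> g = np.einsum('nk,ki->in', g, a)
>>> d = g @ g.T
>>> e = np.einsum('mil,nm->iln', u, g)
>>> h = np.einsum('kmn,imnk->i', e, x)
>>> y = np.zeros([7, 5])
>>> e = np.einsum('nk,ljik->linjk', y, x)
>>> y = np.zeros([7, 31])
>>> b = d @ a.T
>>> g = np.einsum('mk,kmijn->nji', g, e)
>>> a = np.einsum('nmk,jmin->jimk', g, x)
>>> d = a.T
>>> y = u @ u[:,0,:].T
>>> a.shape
(2, 17, 23, 7)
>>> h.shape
(2,)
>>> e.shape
(2, 17, 7, 23, 5)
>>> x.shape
(2, 23, 17, 5)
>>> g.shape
(5, 23, 7)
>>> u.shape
(2, 5, 23)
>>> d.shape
(7, 23, 17, 2)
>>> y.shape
(2, 5, 2)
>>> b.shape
(17, 2)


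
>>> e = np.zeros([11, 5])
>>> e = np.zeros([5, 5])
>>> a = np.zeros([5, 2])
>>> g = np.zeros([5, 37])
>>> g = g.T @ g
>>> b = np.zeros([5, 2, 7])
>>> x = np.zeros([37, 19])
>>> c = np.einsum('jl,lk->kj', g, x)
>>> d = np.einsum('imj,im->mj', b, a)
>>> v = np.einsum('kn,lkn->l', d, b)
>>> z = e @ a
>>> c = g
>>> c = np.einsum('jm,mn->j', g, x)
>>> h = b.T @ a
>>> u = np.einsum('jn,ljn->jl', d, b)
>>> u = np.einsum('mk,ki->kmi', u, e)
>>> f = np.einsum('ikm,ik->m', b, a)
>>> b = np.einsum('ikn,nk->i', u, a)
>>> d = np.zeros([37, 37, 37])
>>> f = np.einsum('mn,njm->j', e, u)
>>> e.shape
(5, 5)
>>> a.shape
(5, 2)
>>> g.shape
(37, 37)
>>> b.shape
(5,)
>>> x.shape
(37, 19)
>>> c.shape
(37,)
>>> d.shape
(37, 37, 37)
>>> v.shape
(5,)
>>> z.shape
(5, 2)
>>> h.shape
(7, 2, 2)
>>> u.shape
(5, 2, 5)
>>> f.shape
(2,)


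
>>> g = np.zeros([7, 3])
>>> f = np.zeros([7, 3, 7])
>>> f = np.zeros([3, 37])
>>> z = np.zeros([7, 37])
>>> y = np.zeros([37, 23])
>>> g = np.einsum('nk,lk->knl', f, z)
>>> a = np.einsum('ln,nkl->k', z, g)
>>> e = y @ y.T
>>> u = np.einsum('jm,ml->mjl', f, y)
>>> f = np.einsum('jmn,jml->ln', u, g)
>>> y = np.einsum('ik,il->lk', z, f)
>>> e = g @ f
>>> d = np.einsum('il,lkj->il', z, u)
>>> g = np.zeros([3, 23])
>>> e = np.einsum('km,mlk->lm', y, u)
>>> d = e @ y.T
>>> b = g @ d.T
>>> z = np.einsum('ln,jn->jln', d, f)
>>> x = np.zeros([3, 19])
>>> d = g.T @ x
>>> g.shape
(3, 23)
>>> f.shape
(7, 23)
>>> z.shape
(7, 3, 23)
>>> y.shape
(23, 37)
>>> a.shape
(3,)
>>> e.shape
(3, 37)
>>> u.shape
(37, 3, 23)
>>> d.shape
(23, 19)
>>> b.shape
(3, 3)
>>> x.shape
(3, 19)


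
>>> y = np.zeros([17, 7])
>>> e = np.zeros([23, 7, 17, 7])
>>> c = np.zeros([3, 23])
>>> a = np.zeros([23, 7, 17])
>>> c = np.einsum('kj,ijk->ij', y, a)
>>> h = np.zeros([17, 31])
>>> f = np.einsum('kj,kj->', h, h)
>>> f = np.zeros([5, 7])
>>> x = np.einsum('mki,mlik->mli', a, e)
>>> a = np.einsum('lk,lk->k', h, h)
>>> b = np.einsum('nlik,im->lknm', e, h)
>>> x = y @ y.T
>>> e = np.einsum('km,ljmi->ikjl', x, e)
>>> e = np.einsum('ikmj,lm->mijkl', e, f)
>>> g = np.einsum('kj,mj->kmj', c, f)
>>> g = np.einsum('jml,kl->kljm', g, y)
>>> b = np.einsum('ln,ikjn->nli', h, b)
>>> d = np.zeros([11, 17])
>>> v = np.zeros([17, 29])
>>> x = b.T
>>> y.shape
(17, 7)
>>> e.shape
(7, 7, 23, 17, 5)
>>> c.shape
(23, 7)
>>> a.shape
(31,)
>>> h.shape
(17, 31)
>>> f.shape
(5, 7)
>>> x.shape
(7, 17, 31)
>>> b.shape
(31, 17, 7)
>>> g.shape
(17, 7, 23, 5)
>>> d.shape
(11, 17)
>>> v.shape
(17, 29)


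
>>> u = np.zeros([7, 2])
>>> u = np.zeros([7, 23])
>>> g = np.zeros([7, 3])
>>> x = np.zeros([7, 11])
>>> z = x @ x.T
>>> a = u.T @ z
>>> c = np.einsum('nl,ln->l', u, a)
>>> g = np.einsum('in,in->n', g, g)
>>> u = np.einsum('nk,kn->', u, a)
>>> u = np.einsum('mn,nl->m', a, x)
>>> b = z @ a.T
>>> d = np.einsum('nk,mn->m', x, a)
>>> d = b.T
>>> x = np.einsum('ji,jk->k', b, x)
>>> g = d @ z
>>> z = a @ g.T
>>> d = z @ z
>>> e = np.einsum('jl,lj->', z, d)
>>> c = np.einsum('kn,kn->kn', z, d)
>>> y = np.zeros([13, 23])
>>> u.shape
(23,)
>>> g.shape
(23, 7)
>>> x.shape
(11,)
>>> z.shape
(23, 23)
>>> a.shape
(23, 7)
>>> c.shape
(23, 23)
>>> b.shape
(7, 23)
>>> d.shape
(23, 23)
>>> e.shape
()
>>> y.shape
(13, 23)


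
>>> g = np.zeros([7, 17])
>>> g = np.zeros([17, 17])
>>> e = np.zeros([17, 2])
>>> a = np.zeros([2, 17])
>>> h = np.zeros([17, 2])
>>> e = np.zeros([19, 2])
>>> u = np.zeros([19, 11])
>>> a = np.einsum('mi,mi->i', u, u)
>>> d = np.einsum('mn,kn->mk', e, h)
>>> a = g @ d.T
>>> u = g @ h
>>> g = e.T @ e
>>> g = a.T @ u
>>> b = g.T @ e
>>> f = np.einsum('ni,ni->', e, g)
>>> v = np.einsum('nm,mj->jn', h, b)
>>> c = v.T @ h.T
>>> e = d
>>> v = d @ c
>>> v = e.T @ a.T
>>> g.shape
(19, 2)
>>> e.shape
(19, 17)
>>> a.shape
(17, 19)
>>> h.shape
(17, 2)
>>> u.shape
(17, 2)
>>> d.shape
(19, 17)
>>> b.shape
(2, 2)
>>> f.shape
()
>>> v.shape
(17, 17)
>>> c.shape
(17, 17)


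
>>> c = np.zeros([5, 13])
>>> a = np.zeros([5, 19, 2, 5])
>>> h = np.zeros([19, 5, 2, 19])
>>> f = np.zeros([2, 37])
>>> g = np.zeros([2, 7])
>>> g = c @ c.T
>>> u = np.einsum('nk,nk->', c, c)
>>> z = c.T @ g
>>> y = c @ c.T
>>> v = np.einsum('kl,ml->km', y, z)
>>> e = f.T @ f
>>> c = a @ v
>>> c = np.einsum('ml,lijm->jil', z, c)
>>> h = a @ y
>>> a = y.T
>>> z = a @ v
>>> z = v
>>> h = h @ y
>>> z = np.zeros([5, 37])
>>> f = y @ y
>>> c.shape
(2, 19, 5)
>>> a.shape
(5, 5)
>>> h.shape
(5, 19, 2, 5)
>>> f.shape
(5, 5)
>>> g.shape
(5, 5)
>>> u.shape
()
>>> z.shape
(5, 37)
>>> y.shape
(5, 5)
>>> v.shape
(5, 13)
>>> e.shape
(37, 37)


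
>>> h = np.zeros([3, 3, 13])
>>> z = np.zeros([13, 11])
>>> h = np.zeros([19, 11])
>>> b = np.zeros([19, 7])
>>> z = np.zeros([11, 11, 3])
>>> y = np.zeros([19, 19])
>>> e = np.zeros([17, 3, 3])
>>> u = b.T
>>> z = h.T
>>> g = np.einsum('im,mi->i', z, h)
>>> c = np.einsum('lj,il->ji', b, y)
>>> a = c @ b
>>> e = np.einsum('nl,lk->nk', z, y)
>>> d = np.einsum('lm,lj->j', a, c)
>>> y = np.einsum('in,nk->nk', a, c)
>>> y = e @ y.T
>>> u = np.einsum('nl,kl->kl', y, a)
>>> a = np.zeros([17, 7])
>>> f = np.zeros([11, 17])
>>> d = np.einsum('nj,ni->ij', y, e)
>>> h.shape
(19, 11)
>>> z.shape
(11, 19)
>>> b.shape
(19, 7)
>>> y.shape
(11, 7)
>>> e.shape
(11, 19)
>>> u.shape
(7, 7)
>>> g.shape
(11,)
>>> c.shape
(7, 19)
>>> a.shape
(17, 7)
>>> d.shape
(19, 7)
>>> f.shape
(11, 17)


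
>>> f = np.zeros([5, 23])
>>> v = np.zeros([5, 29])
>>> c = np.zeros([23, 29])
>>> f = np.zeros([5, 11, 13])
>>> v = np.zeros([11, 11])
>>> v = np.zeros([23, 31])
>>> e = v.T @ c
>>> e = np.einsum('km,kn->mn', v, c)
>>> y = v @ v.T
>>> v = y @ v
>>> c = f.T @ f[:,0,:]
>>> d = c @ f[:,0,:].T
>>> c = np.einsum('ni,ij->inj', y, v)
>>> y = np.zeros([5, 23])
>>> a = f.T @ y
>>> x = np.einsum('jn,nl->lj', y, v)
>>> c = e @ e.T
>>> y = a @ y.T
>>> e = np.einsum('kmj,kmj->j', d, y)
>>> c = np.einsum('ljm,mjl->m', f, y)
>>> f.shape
(5, 11, 13)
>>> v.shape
(23, 31)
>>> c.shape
(13,)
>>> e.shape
(5,)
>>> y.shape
(13, 11, 5)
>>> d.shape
(13, 11, 5)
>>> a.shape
(13, 11, 23)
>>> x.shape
(31, 5)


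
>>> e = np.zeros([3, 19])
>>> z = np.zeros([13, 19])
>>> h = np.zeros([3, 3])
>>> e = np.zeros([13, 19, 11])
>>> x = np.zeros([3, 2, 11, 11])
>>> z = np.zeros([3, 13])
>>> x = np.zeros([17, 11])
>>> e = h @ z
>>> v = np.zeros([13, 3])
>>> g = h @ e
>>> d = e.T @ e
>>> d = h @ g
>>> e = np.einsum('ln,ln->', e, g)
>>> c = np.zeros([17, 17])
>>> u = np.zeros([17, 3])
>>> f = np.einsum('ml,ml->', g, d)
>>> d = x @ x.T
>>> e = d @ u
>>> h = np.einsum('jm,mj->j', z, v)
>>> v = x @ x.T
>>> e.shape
(17, 3)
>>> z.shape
(3, 13)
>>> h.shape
(3,)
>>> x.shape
(17, 11)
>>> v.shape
(17, 17)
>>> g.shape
(3, 13)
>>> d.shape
(17, 17)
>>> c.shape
(17, 17)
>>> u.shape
(17, 3)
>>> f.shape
()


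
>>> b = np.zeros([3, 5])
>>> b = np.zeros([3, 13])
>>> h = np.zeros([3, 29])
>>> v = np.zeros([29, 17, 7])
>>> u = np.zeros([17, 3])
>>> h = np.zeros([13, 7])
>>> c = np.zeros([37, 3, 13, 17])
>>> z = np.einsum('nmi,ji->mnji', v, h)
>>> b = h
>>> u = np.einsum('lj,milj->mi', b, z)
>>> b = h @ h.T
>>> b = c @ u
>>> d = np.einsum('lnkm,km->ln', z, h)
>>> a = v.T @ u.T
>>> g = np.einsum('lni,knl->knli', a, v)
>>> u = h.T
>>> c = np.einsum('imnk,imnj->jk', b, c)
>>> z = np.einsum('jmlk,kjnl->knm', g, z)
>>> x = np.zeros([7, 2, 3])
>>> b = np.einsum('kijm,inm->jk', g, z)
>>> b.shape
(7, 29)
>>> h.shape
(13, 7)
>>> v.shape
(29, 17, 7)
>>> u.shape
(7, 13)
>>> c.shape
(17, 29)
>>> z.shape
(17, 13, 17)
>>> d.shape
(17, 29)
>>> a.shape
(7, 17, 17)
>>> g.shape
(29, 17, 7, 17)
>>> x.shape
(7, 2, 3)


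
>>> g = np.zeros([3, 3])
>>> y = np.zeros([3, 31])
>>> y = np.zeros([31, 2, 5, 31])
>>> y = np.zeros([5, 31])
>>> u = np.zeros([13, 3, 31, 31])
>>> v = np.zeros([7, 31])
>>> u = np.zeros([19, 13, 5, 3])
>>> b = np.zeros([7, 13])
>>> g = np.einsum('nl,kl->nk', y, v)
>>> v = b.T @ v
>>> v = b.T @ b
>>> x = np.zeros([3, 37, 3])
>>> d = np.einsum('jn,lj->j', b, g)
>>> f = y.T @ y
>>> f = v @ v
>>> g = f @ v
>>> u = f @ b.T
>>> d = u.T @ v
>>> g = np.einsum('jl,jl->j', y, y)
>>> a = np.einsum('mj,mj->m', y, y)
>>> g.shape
(5,)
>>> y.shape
(5, 31)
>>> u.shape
(13, 7)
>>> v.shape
(13, 13)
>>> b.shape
(7, 13)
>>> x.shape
(3, 37, 3)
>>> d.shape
(7, 13)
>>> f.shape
(13, 13)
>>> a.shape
(5,)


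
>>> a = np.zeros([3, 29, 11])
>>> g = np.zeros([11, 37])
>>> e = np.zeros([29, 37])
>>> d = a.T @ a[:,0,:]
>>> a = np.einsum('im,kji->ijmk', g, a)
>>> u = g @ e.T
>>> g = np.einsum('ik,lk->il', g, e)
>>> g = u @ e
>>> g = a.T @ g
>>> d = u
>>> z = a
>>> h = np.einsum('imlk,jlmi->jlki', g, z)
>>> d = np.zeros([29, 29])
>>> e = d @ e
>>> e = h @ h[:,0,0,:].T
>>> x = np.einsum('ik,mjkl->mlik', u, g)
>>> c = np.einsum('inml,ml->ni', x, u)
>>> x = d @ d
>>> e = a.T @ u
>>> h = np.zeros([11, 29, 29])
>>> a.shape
(11, 29, 37, 3)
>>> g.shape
(3, 37, 29, 37)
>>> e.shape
(3, 37, 29, 29)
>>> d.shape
(29, 29)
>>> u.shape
(11, 29)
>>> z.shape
(11, 29, 37, 3)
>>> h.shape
(11, 29, 29)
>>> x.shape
(29, 29)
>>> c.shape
(37, 3)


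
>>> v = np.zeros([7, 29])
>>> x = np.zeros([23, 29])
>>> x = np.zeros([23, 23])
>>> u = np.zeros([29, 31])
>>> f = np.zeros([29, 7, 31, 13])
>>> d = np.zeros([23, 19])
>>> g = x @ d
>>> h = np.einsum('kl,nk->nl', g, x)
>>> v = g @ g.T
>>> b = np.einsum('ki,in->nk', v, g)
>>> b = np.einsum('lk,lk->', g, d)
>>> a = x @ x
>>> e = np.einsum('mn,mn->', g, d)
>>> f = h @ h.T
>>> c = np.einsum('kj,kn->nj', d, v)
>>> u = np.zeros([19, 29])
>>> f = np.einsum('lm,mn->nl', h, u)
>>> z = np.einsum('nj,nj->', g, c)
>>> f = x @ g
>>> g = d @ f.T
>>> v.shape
(23, 23)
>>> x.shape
(23, 23)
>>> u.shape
(19, 29)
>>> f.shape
(23, 19)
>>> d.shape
(23, 19)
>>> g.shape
(23, 23)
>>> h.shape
(23, 19)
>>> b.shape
()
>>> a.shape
(23, 23)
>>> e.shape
()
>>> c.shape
(23, 19)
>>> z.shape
()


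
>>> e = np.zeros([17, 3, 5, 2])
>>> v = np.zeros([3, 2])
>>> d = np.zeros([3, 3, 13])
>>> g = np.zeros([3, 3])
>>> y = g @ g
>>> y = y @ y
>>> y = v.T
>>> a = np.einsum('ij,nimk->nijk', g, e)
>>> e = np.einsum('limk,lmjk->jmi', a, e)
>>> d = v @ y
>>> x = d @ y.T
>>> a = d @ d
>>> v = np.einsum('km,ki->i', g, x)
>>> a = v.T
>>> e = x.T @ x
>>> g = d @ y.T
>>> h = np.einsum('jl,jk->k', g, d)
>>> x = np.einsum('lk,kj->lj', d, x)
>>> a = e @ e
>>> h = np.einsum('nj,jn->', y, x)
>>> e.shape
(2, 2)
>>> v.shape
(2,)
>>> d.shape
(3, 3)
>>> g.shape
(3, 2)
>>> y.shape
(2, 3)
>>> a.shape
(2, 2)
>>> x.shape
(3, 2)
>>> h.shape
()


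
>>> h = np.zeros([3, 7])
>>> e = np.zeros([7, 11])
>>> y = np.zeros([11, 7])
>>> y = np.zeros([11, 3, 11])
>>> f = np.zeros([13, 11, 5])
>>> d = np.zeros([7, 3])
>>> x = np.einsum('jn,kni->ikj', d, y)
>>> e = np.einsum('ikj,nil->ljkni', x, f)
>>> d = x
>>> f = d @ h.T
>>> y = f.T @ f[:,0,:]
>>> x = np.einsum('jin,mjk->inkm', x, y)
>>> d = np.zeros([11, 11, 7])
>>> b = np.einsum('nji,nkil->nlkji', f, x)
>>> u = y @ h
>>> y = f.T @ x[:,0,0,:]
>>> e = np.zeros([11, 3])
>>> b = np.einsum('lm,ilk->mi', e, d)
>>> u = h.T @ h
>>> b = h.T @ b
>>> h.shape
(3, 7)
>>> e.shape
(11, 3)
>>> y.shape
(3, 11, 3)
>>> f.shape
(11, 11, 3)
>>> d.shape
(11, 11, 7)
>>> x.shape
(11, 7, 3, 3)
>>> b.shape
(7, 11)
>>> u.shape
(7, 7)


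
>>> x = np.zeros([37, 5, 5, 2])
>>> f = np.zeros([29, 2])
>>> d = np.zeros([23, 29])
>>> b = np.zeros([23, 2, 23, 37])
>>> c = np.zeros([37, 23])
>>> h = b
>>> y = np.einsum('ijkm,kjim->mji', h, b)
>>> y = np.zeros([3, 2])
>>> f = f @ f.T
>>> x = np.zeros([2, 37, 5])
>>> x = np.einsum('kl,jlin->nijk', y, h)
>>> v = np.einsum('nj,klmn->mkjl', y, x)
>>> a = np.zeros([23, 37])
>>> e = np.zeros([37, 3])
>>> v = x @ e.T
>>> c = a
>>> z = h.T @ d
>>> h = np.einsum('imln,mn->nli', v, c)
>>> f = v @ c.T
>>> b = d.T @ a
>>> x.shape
(37, 23, 23, 3)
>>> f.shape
(37, 23, 23, 23)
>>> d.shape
(23, 29)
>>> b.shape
(29, 37)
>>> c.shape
(23, 37)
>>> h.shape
(37, 23, 37)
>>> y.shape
(3, 2)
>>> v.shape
(37, 23, 23, 37)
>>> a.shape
(23, 37)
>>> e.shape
(37, 3)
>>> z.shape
(37, 23, 2, 29)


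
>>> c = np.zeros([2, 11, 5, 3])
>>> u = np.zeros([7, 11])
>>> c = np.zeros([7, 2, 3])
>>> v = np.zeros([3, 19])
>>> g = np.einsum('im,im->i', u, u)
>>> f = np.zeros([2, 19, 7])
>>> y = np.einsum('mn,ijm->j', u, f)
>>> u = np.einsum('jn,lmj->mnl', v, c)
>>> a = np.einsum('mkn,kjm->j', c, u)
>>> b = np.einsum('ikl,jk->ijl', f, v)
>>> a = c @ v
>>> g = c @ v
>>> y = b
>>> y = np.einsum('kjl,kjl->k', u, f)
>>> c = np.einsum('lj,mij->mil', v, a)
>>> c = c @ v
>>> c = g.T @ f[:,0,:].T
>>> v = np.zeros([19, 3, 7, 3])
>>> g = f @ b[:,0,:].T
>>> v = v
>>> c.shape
(19, 2, 2)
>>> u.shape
(2, 19, 7)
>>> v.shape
(19, 3, 7, 3)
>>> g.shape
(2, 19, 2)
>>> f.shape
(2, 19, 7)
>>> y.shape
(2,)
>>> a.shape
(7, 2, 19)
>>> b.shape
(2, 3, 7)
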